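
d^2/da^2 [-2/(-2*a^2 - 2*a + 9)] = 8*(-2*a^2 - 2*a + 2*(2*a + 1)^2 + 9)/(2*a^2 + 2*a - 9)^3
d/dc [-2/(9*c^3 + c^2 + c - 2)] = 2*(27*c^2 + 2*c + 1)/(9*c^3 + c^2 + c - 2)^2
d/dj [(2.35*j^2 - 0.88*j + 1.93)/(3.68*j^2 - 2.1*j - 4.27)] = (-1.6966*j^2 - 34.2738*j + 7.8106)/(13.5424*j^4 - 15.456*j^3 - 27.0172*j^2 + 17.934*j + 18.2329)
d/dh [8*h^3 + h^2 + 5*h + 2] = 24*h^2 + 2*h + 5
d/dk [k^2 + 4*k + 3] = 2*k + 4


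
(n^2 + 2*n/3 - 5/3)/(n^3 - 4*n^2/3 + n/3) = (3*n + 5)/(n*(3*n - 1))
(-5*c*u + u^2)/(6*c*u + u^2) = (-5*c + u)/(6*c + u)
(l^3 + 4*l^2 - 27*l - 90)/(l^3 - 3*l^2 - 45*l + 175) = (l^2 + 9*l + 18)/(l^2 + 2*l - 35)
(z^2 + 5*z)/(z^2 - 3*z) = (z + 5)/(z - 3)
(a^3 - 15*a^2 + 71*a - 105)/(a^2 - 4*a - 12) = (-a^3 + 15*a^2 - 71*a + 105)/(-a^2 + 4*a + 12)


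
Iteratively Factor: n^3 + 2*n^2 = (n)*(n^2 + 2*n) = n*(n + 2)*(n)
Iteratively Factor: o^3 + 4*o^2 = (o + 4)*(o^2) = o*(o + 4)*(o)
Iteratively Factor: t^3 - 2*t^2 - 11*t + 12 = (t - 1)*(t^2 - t - 12) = (t - 4)*(t - 1)*(t + 3)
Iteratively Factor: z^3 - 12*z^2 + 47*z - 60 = (z - 4)*(z^2 - 8*z + 15) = (z - 5)*(z - 4)*(z - 3)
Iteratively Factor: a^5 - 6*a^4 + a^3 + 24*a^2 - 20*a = (a + 2)*(a^4 - 8*a^3 + 17*a^2 - 10*a) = (a - 2)*(a + 2)*(a^3 - 6*a^2 + 5*a) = a*(a - 2)*(a + 2)*(a^2 - 6*a + 5) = a*(a - 5)*(a - 2)*(a + 2)*(a - 1)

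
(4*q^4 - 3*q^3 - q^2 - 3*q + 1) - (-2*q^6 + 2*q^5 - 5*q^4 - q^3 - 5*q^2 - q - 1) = 2*q^6 - 2*q^5 + 9*q^4 - 2*q^3 + 4*q^2 - 2*q + 2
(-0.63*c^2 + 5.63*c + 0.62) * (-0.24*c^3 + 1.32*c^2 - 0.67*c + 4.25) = 0.1512*c^5 - 2.1828*c^4 + 7.7049*c^3 - 5.6312*c^2 + 23.5121*c + 2.635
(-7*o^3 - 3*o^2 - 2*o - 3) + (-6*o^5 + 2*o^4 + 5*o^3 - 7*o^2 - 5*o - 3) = -6*o^5 + 2*o^4 - 2*o^3 - 10*o^2 - 7*o - 6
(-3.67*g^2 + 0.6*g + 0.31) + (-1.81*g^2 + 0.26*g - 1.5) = -5.48*g^2 + 0.86*g - 1.19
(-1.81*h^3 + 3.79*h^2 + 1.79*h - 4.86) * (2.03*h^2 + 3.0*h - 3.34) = -3.6743*h^5 + 2.2637*h^4 + 21.0491*h^3 - 17.1544*h^2 - 20.5586*h + 16.2324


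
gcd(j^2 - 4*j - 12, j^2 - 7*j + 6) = j - 6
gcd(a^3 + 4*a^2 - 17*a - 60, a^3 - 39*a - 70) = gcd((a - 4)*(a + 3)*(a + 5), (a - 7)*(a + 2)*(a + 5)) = a + 5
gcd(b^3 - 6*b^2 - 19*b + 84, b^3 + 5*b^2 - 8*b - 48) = b^2 + b - 12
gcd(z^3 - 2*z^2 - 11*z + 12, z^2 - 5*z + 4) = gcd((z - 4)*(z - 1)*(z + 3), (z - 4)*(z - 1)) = z^2 - 5*z + 4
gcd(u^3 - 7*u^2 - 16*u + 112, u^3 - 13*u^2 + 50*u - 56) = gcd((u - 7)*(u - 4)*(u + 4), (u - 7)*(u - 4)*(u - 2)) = u^2 - 11*u + 28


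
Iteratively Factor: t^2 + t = (t + 1)*(t)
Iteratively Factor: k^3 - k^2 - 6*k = (k - 3)*(k^2 + 2*k) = k*(k - 3)*(k + 2)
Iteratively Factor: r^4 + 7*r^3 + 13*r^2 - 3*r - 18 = (r + 2)*(r^3 + 5*r^2 + 3*r - 9) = (r - 1)*(r + 2)*(r^2 + 6*r + 9) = (r - 1)*(r + 2)*(r + 3)*(r + 3)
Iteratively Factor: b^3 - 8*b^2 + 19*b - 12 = (b - 3)*(b^2 - 5*b + 4) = (b - 4)*(b - 3)*(b - 1)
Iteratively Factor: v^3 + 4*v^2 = (v + 4)*(v^2) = v*(v + 4)*(v)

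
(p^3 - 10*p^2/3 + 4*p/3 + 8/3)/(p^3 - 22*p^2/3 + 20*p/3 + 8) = (p - 2)/(p - 6)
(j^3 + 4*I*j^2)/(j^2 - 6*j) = j*(j + 4*I)/(j - 6)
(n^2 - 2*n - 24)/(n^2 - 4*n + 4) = (n^2 - 2*n - 24)/(n^2 - 4*n + 4)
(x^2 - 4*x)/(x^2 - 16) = x/(x + 4)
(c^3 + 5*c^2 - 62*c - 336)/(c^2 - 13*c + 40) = (c^2 + 13*c + 42)/(c - 5)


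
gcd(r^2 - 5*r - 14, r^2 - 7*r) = r - 7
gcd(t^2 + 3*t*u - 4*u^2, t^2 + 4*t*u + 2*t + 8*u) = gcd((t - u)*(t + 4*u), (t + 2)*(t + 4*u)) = t + 4*u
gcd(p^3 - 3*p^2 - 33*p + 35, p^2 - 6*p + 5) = p - 1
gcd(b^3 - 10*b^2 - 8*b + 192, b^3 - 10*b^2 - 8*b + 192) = b^3 - 10*b^2 - 8*b + 192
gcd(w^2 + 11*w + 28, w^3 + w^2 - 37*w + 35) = w + 7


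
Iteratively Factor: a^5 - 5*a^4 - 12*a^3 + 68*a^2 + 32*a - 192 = (a - 4)*(a^4 - a^3 - 16*a^2 + 4*a + 48) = (a - 4)*(a - 2)*(a^3 + a^2 - 14*a - 24) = (a - 4)*(a - 2)*(a + 2)*(a^2 - a - 12) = (a - 4)^2*(a - 2)*(a + 2)*(a + 3)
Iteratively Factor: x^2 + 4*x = (x)*(x + 4)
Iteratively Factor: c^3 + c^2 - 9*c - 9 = (c - 3)*(c^2 + 4*c + 3) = (c - 3)*(c + 3)*(c + 1)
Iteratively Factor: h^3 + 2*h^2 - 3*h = (h - 1)*(h^2 + 3*h) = (h - 1)*(h + 3)*(h)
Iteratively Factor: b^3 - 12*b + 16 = (b - 2)*(b^2 + 2*b - 8) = (b - 2)^2*(b + 4)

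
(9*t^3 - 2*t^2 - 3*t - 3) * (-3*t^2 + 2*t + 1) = -27*t^5 + 24*t^4 + 14*t^3 + t^2 - 9*t - 3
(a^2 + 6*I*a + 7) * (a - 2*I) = a^3 + 4*I*a^2 + 19*a - 14*I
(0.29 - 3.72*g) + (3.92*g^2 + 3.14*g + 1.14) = 3.92*g^2 - 0.58*g + 1.43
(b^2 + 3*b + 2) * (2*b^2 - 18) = 2*b^4 + 6*b^3 - 14*b^2 - 54*b - 36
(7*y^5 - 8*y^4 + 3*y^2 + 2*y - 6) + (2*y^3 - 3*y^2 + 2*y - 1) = 7*y^5 - 8*y^4 + 2*y^3 + 4*y - 7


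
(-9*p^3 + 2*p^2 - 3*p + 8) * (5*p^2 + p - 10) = -45*p^5 + p^4 + 77*p^3 + 17*p^2 + 38*p - 80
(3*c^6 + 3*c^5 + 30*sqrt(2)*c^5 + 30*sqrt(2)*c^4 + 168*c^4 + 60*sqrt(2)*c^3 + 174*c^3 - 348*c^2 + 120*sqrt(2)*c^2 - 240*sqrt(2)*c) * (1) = 3*c^6 + 3*c^5 + 30*sqrt(2)*c^5 + 30*sqrt(2)*c^4 + 168*c^4 + 60*sqrt(2)*c^3 + 174*c^3 - 348*c^2 + 120*sqrt(2)*c^2 - 240*sqrt(2)*c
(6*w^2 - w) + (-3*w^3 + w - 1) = -3*w^3 + 6*w^2 - 1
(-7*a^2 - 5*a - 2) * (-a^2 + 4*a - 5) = 7*a^4 - 23*a^3 + 17*a^2 + 17*a + 10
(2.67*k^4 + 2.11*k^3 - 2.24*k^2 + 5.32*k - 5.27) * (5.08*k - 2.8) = 13.5636*k^5 + 3.2428*k^4 - 17.2872*k^3 + 33.2976*k^2 - 41.6676*k + 14.756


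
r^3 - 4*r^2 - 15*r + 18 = (r - 6)*(r - 1)*(r + 3)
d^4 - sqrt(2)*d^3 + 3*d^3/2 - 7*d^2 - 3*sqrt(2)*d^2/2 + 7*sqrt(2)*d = d*(d - 2)*(d + 7/2)*(d - sqrt(2))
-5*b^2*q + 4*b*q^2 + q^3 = q*(-b + q)*(5*b + q)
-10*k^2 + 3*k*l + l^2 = (-2*k + l)*(5*k + l)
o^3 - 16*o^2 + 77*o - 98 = (o - 7)^2*(o - 2)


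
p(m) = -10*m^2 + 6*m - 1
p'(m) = 6 - 20*m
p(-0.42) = -5.28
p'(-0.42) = 14.40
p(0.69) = -1.62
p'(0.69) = -7.80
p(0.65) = -1.32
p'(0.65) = -7.00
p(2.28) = -39.30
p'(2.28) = -39.60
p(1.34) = -10.92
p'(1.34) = -20.80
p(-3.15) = -119.12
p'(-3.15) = 69.00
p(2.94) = -69.80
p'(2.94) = -52.80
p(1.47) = -13.79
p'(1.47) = -23.40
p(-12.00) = -1513.00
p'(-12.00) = 246.00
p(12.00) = -1369.00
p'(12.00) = -234.00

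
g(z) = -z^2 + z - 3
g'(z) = 1 - 2*z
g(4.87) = -21.85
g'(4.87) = -8.74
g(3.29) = -10.53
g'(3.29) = -5.58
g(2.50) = -6.75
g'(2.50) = -4.00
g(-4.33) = -26.08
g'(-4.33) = 9.66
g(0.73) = -2.80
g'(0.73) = -0.46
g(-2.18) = -9.93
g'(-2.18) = 5.36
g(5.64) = -29.17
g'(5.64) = -10.28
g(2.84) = -8.23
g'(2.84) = -4.68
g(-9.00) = -93.00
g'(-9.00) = 19.00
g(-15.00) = -243.00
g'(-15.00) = 31.00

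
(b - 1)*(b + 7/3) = b^2 + 4*b/3 - 7/3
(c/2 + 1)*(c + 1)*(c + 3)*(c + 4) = c^4/2 + 5*c^3 + 35*c^2/2 + 25*c + 12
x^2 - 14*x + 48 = (x - 8)*(x - 6)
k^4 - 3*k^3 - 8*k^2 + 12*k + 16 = (k - 4)*(k - 2)*(k + 1)*(k + 2)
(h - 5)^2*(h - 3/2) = h^3 - 23*h^2/2 + 40*h - 75/2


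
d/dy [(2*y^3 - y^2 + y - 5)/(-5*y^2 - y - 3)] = 2*(-5*y^4 - 2*y^3 - 6*y^2 - 22*y - 4)/(25*y^4 + 10*y^3 + 31*y^2 + 6*y + 9)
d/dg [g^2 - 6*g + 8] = 2*g - 6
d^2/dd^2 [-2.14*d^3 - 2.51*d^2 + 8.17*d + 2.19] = -12.84*d - 5.02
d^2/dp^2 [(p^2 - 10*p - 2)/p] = -4/p^3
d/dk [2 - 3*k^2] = -6*k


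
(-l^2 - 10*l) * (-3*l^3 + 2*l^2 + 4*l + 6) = 3*l^5 + 28*l^4 - 24*l^3 - 46*l^2 - 60*l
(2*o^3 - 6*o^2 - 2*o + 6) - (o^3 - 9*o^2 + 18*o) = o^3 + 3*o^2 - 20*o + 6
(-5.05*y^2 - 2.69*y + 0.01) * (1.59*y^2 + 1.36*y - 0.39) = -8.0295*y^4 - 11.1451*y^3 - 1.673*y^2 + 1.0627*y - 0.0039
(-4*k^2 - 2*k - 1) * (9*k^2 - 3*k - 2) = -36*k^4 - 6*k^3 + 5*k^2 + 7*k + 2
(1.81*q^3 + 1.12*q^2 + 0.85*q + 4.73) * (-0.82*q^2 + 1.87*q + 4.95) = -1.4842*q^5 + 2.4663*q^4 + 10.3569*q^3 + 3.2549*q^2 + 13.0526*q + 23.4135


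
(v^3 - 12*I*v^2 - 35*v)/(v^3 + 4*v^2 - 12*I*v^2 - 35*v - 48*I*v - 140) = v/(v + 4)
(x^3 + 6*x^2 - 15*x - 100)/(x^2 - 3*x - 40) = (x^2 + x - 20)/(x - 8)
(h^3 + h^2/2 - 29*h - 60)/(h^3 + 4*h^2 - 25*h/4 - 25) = 2*(h - 6)/(2*h - 5)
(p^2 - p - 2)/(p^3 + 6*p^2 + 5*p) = (p - 2)/(p*(p + 5))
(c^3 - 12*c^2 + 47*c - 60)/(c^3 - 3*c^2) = 1 - 9/c + 20/c^2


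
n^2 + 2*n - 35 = (n - 5)*(n + 7)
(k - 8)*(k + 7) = k^2 - k - 56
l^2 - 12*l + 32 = (l - 8)*(l - 4)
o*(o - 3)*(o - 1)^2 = o^4 - 5*o^3 + 7*o^2 - 3*o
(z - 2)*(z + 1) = z^2 - z - 2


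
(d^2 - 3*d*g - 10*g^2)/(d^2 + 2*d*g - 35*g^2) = (d + 2*g)/(d + 7*g)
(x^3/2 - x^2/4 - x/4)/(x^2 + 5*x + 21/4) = x*(2*x^2 - x - 1)/(4*x^2 + 20*x + 21)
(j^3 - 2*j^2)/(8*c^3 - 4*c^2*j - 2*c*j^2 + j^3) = j^2*(j - 2)/(8*c^3 - 4*c^2*j - 2*c*j^2 + j^3)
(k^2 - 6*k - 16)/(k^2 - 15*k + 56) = (k + 2)/(k - 7)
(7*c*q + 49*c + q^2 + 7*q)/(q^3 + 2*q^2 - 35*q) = (7*c + q)/(q*(q - 5))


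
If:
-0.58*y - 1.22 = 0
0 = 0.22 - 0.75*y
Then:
No Solution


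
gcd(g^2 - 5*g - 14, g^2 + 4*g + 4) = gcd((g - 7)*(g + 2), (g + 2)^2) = g + 2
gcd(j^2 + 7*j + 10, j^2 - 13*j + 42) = 1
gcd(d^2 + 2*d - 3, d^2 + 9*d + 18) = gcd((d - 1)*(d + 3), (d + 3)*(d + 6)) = d + 3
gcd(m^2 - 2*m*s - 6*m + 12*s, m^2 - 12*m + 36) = m - 6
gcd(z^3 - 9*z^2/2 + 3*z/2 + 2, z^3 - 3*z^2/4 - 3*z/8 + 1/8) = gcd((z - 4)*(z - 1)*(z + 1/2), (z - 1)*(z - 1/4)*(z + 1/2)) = z^2 - z/2 - 1/2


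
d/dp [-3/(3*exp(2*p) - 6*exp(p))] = (2*exp(p) - 2)*exp(-p)/(exp(p) - 2)^2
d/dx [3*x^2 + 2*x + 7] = 6*x + 2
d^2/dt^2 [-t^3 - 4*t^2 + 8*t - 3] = -6*t - 8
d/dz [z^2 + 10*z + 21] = 2*z + 10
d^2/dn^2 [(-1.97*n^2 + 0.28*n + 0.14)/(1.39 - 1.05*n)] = (-1.77635683940025e-15*n^2 + 1.77635683940025e-15*n + 6.486454)/(1.157625*n^3 - 4.597425*n^2 + 6.086115*n - 2.685619)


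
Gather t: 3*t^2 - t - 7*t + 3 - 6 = 3*t^2 - 8*t - 3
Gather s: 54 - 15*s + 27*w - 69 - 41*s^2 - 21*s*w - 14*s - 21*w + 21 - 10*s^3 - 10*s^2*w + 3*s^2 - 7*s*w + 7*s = -10*s^3 + s^2*(-10*w - 38) + s*(-28*w - 22) + 6*w + 6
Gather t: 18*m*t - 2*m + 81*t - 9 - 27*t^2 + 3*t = -2*m - 27*t^2 + t*(18*m + 84) - 9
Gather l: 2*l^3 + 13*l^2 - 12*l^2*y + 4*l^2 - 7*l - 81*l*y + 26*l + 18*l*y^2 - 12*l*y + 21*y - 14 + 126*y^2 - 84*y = 2*l^3 + l^2*(17 - 12*y) + l*(18*y^2 - 93*y + 19) + 126*y^2 - 63*y - 14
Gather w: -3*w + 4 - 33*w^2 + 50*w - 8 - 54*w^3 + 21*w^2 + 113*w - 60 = -54*w^3 - 12*w^2 + 160*w - 64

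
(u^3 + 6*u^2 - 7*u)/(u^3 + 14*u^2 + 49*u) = (u - 1)/(u + 7)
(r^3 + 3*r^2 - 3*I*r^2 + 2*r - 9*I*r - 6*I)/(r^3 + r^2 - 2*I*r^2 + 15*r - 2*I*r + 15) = (r^2 + r*(2 - 3*I) - 6*I)/(r^2 - 2*I*r + 15)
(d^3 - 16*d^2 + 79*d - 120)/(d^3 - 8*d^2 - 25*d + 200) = (d - 3)/(d + 5)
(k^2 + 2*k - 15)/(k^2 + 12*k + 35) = (k - 3)/(k + 7)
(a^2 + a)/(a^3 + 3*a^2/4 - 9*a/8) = 8*(a + 1)/(8*a^2 + 6*a - 9)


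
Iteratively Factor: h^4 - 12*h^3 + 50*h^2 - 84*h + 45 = (h - 1)*(h^3 - 11*h^2 + 39*h - 45) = (h - 3)*(h - 1)*(h^2 - 8*h + 15) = (h - 5)*(h - 3)*(h - 1)*(h - 3)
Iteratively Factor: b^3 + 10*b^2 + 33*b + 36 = (b + 3)*(b^2 + 7*b + 12) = (b + 3)*(b + 4)*(b + 3)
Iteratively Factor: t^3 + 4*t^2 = (t)*(t^2 + 4*t) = t^2*(t + 4)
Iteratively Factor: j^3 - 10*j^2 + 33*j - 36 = (j - 3)*(j^2 - 7*j + 12) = (j - 3)^2*(j - 4)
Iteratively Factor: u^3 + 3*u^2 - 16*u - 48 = (u - 4)*(u^2 + 7*u + 12) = (u - 4)*(u + 3)*(u + 4)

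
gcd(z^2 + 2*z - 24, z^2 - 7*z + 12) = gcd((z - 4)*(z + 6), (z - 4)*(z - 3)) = z - 4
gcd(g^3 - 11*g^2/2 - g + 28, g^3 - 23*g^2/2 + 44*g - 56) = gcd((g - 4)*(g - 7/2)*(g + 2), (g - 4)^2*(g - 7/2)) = g^2 - 15*g/2 + 14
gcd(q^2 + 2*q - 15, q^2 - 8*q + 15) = q - 3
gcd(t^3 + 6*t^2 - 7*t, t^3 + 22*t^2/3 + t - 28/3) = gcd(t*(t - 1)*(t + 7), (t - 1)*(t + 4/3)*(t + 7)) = t^2 + 6*t - 7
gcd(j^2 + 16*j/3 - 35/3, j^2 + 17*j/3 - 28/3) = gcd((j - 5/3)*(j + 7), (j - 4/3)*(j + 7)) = j + 7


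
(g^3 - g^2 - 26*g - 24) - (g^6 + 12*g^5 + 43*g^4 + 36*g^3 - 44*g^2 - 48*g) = -g^6 - 12*g^5 - 43*g^4 - 35*g^3 + 43*g^2 + 22*g - 24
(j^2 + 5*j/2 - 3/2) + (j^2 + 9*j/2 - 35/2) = 2*j^2 + 7*j - 19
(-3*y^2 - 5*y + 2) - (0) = -3*y^2 - 5*y + 2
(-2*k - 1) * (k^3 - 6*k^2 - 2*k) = -2*k^4 + 11*k^3 + 10*k^2 + 2*k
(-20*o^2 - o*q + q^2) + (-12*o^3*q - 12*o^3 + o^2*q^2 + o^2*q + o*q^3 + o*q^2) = -12*o^3*q - 12*o^3 + o^2*q^2 + o^2*q - 20*o^2 + o*q^3 + o*q^2 - o*q + q^2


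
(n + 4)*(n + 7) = n^2 + 11*n + 28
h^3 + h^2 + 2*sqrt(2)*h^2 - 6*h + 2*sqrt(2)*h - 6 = (h + 1)*(h - sqrt(2))*(h + 3*sqrt(2))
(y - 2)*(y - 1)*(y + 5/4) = y^3 - 7*y^2/4 - 7*y/4 + 5/2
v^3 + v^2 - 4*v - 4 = (v - 2)*(v + 1)*(v + 2)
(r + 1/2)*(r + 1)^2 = r^3 + 5*r^2/2 + 2*r + 1/2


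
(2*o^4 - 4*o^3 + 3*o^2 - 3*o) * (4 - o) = -2*o^5 + 12*o^4 - 19*o^3 + 15*o^2 - 12*o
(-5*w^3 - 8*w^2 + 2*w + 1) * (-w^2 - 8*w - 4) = 5*w^5 + 48*w^4 + 82*w^3 + 15*w^2 - 16*w - 4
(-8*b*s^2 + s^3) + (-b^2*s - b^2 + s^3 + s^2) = -b^2*s - b^2 - 8*b*s^2 + 2*s^3 + s^2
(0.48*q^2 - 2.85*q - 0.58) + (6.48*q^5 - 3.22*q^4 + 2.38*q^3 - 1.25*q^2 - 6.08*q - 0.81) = 6.48*q^5 - 3.22*q^4 + 2.38*q^3 - 0.77*q^2 - 8.93*q - 1.39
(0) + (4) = 4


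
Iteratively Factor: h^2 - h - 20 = (h - 5)*(h + 4)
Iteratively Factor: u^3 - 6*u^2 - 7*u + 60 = (u - 4)*(u^2 - 2*u - 15) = (u - 5)*(u - 4)*(u + 3)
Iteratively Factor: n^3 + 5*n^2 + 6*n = (n + 3)*(n^2 + 2*n) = (n + 2)*(n + 3)*(n)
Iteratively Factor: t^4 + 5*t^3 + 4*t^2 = (t + 4)*(t^3 + t^2) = (t + 1)*(t + 4)*(t^2) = t*(t + 1)*(t + 4)*(t)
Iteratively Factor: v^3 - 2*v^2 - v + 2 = (v - 2)*(v^2 - 1) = (v - 2)*(v + 1)*(v - 1)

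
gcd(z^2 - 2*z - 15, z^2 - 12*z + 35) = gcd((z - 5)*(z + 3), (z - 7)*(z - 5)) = z - 5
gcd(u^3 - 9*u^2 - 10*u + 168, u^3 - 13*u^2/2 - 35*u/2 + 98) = u^2 - 3*u - 28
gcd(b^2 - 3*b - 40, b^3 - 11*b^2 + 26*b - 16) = b - 8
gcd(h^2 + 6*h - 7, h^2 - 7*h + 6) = h - 1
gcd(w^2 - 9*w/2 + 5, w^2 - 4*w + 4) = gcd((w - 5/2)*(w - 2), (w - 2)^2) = w - 2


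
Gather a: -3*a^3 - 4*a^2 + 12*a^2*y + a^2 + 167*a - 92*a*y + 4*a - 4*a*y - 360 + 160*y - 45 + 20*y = -3*a^3 + a^2*(12*y - 3) + a*(171 - 96*y) + 180*y - 405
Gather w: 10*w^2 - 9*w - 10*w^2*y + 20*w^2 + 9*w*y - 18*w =w^2*(30 - 10*y) + w*(9*y - 27)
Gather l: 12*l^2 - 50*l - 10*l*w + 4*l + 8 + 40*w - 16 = 12*l^2 + l*(-10*w - 46) + 40*w - 8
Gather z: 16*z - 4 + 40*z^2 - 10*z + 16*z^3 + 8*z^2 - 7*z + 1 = 16*z^3 + 48*z^2 - z - 3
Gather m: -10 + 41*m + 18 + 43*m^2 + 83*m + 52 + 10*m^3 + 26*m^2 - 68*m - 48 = 10*m^3 + 69*m^2 + 56*m + 12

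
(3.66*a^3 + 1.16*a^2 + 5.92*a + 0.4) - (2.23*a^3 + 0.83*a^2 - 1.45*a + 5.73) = 1.43*a^3 + 0.33*a^2 + 7.37*a - 5.33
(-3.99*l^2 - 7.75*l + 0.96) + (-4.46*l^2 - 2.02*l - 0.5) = -8.45*l^2 - 9.77*l + 0.46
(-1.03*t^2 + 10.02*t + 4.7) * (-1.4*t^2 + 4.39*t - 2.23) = 1.442*t^4 - 18.5497*t^3 + 39.7047*t^2 - 1.7116*t - 10.481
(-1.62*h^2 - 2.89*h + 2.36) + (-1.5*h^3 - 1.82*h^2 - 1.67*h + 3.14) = -1.5*h^3 - 3.44*h^2 - 4.56*h + 5.5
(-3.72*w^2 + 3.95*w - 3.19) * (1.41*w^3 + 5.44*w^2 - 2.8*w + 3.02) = -5.2452*w^5 - 14.6673*w^4 + 27.4061*w^3 - 39.648*w^2 + 20.861*w - 9.6338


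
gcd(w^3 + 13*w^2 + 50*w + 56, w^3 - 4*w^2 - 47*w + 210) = w + 7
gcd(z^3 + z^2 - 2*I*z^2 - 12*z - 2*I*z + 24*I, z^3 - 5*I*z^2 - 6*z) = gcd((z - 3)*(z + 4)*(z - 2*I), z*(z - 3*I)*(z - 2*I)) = z - 2*I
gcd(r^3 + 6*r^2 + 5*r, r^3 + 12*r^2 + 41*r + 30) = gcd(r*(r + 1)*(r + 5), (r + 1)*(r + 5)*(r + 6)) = r^2 + 6*r + 5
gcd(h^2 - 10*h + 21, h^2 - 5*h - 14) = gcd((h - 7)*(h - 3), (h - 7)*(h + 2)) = h - 7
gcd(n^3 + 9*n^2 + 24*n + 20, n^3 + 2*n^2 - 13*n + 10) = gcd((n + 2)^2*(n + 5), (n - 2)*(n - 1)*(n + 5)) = n + 5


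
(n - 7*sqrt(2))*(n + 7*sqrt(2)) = n^2 - 98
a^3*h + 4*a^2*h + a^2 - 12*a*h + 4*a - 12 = (a - 2)*(a + 6)*(a*h + 1)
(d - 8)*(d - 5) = d^2 - 13*d + 40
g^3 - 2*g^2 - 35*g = g*(g - 7)*(g + 5)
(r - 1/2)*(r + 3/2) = r^2 + r - 3/4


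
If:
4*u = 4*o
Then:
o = u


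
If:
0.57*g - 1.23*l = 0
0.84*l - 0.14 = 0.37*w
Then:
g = 0.950501253132832*w + 0.359649122807018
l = 0.44047619047619*w + 0.166666666666667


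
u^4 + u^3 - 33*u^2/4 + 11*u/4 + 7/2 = (u - 2)*(u - 1)*(u + 1/2)*(u + 7/2)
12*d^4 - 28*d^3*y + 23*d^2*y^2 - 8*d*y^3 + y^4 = (-3*d + y)*(-2*d + y)^2*(-d + y)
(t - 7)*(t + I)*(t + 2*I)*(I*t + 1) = I*t^4 - 2*t^3 - 7*I*t^3 + 14*t^2 + I*t^2 - 2*t - 7*I*t + 14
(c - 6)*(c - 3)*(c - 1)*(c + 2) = c^4 - 8*c^3 + 7*c^2 + 36*c - 36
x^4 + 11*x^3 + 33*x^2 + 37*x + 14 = (x + 1)^2*(x + 2)*(x + 7)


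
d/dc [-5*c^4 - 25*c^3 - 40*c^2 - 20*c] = -20*c^3 - 75*c^2 - 80*c - 20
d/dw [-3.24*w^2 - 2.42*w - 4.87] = -6.48*w - 2.42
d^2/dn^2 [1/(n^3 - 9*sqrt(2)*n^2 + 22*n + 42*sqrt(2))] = 2*(3*(-n + 3*sqrt(2))*(n^3 - 9*sqrt(2)*n^2 + 22*n + 42*sqrt(2)) + (3*n^2 - 18*sqrt(2)*n + 22)^2)/(n^3 - 9*sqrt(2)*n^2 + 22*n + 42*sqrt(2))^3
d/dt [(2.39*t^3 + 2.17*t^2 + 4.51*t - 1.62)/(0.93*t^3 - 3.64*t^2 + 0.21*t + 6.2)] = (-8.88178419700125e-16*t^5 - 10.7177*t^4 - 7.3848*t^3 + 65.8459*t^2 + 15.1144*t + 28.3022)/(0.8649*t^6 - 6.7704*t^5 + 13.6402*t^4 + 10.0032*t^3 - 45.0919*t^2 + 2.604*t + 38.44)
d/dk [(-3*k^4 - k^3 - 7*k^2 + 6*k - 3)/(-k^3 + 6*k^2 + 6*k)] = (3*k^6 - 36*k^5 - 67*k^4 - 87*k^2 + 36*k + 18)/(k^2*(k^4 - 12*k^3 + 24*k^2 + 72*k + 36))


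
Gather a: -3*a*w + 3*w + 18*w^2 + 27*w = -3*a*w + 18*w^2 + 30*w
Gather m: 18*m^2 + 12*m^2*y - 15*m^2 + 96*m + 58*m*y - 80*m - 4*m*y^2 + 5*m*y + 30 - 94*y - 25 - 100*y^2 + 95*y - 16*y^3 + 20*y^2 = m^2*(12*y + 3) + m*(-4*y^2 + 63*y + 16) - 16*y^3 - 80*y^2 + y + 5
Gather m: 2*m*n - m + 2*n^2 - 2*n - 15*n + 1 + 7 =m*(2*n - 1) + 2*n^2 - 17*n + 8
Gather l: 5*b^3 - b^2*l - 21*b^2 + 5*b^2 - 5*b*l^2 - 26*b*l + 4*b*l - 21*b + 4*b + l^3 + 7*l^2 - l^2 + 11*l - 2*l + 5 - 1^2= 5*b^3 - 16*b^2 - 17*b + l^3 + l^2*(6 - 5*b) + l*(-b^2 - 22*b + 9) + 4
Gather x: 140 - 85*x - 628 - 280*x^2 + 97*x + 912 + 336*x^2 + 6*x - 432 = 56*x^2 + 18*x - 8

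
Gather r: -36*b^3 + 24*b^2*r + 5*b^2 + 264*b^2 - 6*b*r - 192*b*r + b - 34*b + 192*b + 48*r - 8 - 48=-36*b^3 + 269*b^2 + 159*b + r*(24*b^2 - 198*b + 48) - 56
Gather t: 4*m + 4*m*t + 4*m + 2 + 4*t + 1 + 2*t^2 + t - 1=8*m + 2*t^2 + t*(4*m + 5) + 2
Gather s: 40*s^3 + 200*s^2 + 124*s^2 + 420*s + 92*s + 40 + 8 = 40*s^3 + 324*s^2 + 512*s + 48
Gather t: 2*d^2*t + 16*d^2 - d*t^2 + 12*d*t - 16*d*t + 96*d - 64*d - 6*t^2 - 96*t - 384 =16*d^2 + 32*d + t^2*(-d - 6) + t*(2*d^2 - 4*d - 96) - 384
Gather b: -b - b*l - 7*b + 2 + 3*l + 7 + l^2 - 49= b*(-l - 8) + l^2 + 3*l - 40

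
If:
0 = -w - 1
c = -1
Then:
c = -1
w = -1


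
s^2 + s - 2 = (s - 1)*(s + 2)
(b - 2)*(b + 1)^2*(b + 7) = b^4 + 7*b^3 - 3*b^2 - 23*b - 14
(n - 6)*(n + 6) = n^2 - 36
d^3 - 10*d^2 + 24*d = d*(d - 6)*(d - 4)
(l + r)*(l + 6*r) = l^2 + 7*l*r + 6*r^2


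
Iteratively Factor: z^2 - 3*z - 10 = (z - 5)*(z + 2)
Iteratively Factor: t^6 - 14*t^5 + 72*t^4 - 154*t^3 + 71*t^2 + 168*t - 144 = (t - 1)*(t^5 - 13*t^4 + 59*t^3 - 95*t^2 - 24*t + 144) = (t - 4)*(t - 1)*(t^4 - 9*t^3 + 23*t^2 - 3*t - 36) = (t - 4)^2*(t - 1)*(t^3 - 5*t^2 + 3*t + 9) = (t - 4)^2*(t - 1)*(t + 1)*(t^2 - 6*t + 9) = (t - 4)^2*(t - 3)*(t - 1)*(t + 1)*(t - 3)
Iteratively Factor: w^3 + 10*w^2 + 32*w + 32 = (w + 4)*(w^2 + 6*w + 8) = (w + 2)*(w + 4)*(w + 4)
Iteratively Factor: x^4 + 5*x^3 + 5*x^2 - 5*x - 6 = (x + 3)*(x^3 + 2*x^2 - x - 2) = (x - 1)*(x + 3)*(x^2 + 3*x + 2) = (x - 1)*(x + 2)*(x + 3)*(x + 1)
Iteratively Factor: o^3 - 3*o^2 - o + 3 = (o - 3)*(o^2 - 1) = (o - 3)*(o - 1)*(o + 1)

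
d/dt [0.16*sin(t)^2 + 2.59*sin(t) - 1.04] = (0.32*sin(t) + 2.59)*cos(t)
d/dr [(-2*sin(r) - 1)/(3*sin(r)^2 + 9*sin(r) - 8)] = (6*sin(r)^2 + 6*sin(r) + 25)*cos(r)/(3*sin(r)^2 + 9*sin(r) - 8)^2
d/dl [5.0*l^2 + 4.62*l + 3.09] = 10.0*l + 4.62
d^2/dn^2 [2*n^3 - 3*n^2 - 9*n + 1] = 12*n - 6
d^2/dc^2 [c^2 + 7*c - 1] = 2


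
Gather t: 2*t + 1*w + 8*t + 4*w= 10*t + 5*w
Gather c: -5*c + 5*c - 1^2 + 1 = 0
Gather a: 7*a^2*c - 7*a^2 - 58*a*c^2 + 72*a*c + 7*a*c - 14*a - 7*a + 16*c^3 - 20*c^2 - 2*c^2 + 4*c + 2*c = a^2*(7*c - 7) + a*(-58*c^2 + 79*c - 21) + 16*c^3 - 22*c^2 + 6*c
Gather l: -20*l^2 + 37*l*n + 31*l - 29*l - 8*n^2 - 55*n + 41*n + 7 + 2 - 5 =-20*l^2 + l*(37*n + 2) - 8*n^2 - 14*n + 4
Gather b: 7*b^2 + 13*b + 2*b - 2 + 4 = 7*b^2 + 15*b + 2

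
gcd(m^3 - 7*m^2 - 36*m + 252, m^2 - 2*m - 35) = m - 7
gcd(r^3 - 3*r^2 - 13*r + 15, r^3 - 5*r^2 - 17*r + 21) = r^2 + 2*r - 3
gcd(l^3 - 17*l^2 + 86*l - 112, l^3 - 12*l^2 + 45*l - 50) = l - 2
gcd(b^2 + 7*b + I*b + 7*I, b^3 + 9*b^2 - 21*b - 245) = b + 7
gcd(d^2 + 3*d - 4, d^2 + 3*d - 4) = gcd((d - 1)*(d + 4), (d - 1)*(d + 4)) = d^2 + 3*d - 4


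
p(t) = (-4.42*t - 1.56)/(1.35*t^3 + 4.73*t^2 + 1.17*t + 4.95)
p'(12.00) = 0.00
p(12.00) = -0.02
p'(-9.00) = -0.02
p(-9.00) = -0.06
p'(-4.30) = -1.33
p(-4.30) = -0.87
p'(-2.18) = -0.39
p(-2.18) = 0.74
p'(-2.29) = -0.46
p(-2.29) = 0.79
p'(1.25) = 0.24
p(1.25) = -0.43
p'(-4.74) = -0.52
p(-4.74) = -0.51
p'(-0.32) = -0.89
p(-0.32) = -0.03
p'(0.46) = -0.14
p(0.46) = -0.54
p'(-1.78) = -0.26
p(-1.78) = 0.62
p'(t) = (-4.42*t - 1.56)*(-4.05*t^2 - 9.46*t - 1.17)/(1.35*t^3 + 4.73*t^2 + 1.17*t + 4.95)^2 - 4.42/(1.35*t^3 + 4.73*t^2 + 1.17*t + 4.95) = (11.934*t^3 + 27.2246*t^2 + 14.7576*t - 20.0538)/(1.8225*t^6 + 12.771*t^5 + 25.5319*t^4 + 24.4332*t^3 + 48.1959*t^2 + 11.583*t + 24.5025)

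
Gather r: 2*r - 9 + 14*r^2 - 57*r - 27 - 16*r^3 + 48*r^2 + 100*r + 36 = -16*r^3 + 62*r^2 + 45*r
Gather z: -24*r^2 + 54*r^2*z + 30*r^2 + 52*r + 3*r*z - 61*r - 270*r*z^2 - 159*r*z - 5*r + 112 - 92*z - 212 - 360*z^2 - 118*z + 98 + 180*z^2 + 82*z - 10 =6*r^2 - 14*r + z^2*(-270*r - 180) + z*(54*r^2 - 156*r - 128) - 12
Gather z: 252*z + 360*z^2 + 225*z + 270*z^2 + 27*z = 630*z^2 + 504*z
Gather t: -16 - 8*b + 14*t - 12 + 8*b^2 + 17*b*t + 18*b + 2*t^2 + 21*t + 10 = 8*b^2 + 10*b + 2*t^2 + t*(17*b + 35) - 18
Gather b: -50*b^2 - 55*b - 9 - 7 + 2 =-50*b^2 - 55*b - 14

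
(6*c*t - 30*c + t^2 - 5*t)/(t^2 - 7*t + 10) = (6*c + t)/(t - 2)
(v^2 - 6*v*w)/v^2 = (v - 6*w)/v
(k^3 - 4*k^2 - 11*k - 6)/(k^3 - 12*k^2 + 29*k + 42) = (k + 1)/(k - 7)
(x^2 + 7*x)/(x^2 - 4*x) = (x + 7)/(x - 4)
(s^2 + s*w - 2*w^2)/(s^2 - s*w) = (s + 2*w)/s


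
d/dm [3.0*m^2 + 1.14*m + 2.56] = 6.0*m + 1.14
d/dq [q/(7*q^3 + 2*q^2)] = 2*(-7*q - 1)/(q^2*(7*q + 2)^2)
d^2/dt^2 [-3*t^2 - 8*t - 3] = -6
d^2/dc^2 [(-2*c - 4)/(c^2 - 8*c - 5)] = 4*(4*(c - 4)^2*(c + 2) + 3*(c - 2)*(-c^2 + 8*c + 5))/(-c^2 + 8*c + 5)^3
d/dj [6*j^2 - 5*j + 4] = 12*j - 5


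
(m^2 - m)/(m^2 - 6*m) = (m - 1)/(m - 6)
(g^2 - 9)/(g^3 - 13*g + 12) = (g + 3)/(g^2 + 3*g - 4)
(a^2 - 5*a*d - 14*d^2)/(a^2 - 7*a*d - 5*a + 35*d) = (a + 2*d)/(a - 5)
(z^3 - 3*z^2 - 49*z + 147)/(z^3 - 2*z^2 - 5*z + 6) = (z^2 - 49)/(z^2 + z - 2)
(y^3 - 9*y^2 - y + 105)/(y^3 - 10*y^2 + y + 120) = (y - 7)/(y - 8)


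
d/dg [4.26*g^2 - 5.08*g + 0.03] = 8.52*g - 5.08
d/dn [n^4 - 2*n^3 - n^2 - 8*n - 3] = 4*n^3 - 6*n^2 - 2*n - 8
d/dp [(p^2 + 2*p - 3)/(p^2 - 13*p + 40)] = (-15*p^2 + 86*p + 41)/(p^4 - 26*p^3 + 249*p^2 - 1040*p + 1600)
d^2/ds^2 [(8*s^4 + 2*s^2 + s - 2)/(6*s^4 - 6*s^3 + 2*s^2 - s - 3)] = 2*(288*s^9 - 72*s^8 + 288*s^7 + 464*s^6 + 816*s^5 - 390*s^4 + 338*s^3 + 84*s^2 + 138*s + 1)/(216*s^12 - 648*s^11 + 864*s^10 - 756*s^9 + 180*s^8 + 396*s^7 - 442*s^6 + 294*s^5 + 24*s^4 - 127*s^3 + 45*s^2 - 27*s - 27)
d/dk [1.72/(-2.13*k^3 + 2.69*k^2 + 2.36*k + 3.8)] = (10.9908*k^2 - 9.2536*k - 4.0592)/(-2.13*k^3 + 2.69*k^2 + 2.36*k + 3.8)^2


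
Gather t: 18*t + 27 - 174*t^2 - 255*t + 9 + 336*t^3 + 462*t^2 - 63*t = 336*t^3 + 288*t^2 - 300*t + 36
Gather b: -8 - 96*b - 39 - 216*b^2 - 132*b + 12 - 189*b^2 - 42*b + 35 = -405*b^2 - 270*b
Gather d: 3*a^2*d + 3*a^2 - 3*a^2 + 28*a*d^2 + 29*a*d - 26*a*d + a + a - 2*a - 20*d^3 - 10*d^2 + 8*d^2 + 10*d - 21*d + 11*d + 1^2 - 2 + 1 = -20*d^3 + d^2*(28*a - 2) + d*(3*a^2 + 3*a)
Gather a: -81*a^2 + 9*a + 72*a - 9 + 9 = -81*a^2 + 81*a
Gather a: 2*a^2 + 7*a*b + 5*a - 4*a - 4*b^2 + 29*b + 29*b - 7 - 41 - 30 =2*a^2 + a*(7*b + 1) - 4*b^2 + 58*b - 78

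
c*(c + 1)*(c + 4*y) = c^3 + 4*c^2*y + c^2 + 4*c*y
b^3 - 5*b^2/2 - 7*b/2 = b*(b - 7/2)*(b + 1)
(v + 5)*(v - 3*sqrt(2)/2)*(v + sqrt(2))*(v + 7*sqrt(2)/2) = v^4 + 3*sqrt(2)*v^3 + 5*v^3 - 13*v^2/2 + 15*sqrt(2)*v^2 - 65*v/2 - 21*sqrt(2)*v/2 - 105*sqrt(2)/2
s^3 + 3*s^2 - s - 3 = (s - 1)*(s + 1)*(s + 3)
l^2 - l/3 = l*(l - 1/3)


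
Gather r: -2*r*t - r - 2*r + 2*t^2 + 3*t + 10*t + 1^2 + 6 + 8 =r*(-2*t - 3) + 2*t^2 + 13*t + 15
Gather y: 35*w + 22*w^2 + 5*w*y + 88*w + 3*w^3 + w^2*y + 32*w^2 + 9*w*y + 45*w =3*w^3 + 54*w^2 + 168*w + y*(w^2 + 14*w)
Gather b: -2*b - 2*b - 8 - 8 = -4*b - 16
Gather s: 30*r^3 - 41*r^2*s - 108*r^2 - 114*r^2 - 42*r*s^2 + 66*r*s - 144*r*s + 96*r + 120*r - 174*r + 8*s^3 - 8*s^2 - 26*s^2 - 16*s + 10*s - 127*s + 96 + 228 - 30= 30*r^3 - 222*r^2 + 42*r + 8*s^3 + s^2*(-42*r - 34) + s*(-41*r^2 - 78*r - 133) + 294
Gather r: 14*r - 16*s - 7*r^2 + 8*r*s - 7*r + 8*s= -7*r^2 + r*(8*s + 7) - 8*s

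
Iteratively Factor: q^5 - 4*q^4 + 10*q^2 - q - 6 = (q - 1)*(q^4 - 3*q^3 - 3*q^2 + 7*q + 6) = (q - 1)*(q + 1)*(q^3 - 4*q^2 + q + 6) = (q - 3)*(q - 1)*(q + 1)*(q^2 - q - 2) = (q - 3)*(q - 1)*(q + 1)^2*(q - 2)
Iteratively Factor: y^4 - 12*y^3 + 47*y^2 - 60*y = (y - 4)*(y^3 - 8*y^2 + 15*y) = (y - 4)*(y - 3)*(y^2 - 5*y) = (y - 5)*(y - 4)*(y - 3)*(y)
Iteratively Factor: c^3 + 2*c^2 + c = (c)*(c^2 + 2*c + 1) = c*(c + 1)*(c + 1)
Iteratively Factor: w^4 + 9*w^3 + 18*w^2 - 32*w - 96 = (w - 2)*(w^3 + 11*w^2 + 40*w + 48) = (w - 2)*(w + 4)*(w^2 + 7*w + 12) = (w - 2)*(w + 4)^2*(w + 3)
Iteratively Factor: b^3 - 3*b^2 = (b - 3)*(b^2) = b*(b - 3)*(b)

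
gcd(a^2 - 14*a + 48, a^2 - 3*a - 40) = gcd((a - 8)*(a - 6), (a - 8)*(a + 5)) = a - 8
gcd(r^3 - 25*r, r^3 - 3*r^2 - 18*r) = r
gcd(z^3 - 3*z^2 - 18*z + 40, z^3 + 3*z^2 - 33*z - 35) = z - 5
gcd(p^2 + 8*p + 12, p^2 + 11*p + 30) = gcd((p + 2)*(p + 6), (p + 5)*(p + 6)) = p + 6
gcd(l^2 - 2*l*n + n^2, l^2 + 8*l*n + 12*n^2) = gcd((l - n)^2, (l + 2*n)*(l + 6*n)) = 1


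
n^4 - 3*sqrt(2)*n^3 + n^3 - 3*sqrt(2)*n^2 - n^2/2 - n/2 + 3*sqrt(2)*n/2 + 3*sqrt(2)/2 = (n + 1)*(n - 3*sqrt(2))*(n - sqrt(2)/2)*(n + sqrt(2)/2)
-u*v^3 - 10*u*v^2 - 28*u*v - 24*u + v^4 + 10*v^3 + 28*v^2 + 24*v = (-u + v)*(v + 2)^2*(v + 6)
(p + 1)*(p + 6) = p^2 + 7*p + 6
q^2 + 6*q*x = q*(q + 6*x)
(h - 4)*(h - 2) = h^2 - 6*h + 8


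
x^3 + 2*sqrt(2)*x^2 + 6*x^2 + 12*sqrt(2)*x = x*(x + 6)*(x + 2*sqrt(2))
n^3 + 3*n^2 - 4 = (n - 1)*(n + 2)^2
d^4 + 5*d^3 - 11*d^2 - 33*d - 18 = (d - 3)*(d + 1)^2*(d + 6)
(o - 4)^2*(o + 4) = o^3 - 4*o^2 - 16*o + 64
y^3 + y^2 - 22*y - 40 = (y - 5)*(y + 2)*(y + 4)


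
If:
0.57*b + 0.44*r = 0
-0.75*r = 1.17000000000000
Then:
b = 1.20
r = -1.56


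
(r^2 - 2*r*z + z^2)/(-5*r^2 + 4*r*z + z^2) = (-r + z)/(5*r + z)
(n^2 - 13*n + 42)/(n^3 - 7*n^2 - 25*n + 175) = (n - 6)/(n^2 - 25)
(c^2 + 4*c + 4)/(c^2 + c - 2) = (c + 2)/(c - 1)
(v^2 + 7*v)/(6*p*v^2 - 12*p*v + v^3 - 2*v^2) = (v + 7)/(6*p*v - 12*p + v^2 - 2*v)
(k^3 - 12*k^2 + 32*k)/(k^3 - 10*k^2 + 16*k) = (k - 4)/(k - 2)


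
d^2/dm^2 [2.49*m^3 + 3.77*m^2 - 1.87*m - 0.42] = 14.94*m + 7.54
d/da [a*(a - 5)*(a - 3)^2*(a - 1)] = 5*a^4 - 48*a^3 + 150*a^2 - 168*a + 45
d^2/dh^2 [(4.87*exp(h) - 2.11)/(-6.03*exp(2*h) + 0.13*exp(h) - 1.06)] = (-177.077583*exp(4*h) + 303.068403*exp(3*h) + 181.806309*exp(2*h) - 54.582219*exp(h) - 5.181174)*exp(h)/(219.256227*exp(6*h) - 14.180751*exp(5*h) + 115.933383*exp(4*h) - 4.987801*exp(3*h) + 20.379666*exp(2*h) - 0.438204*exp(h) + 1.191016)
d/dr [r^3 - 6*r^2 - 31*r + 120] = 3*r^2 - 12*r - 31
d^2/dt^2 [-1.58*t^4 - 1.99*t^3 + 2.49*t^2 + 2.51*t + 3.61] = -18.96*t^2 - 11.94*t + 4.98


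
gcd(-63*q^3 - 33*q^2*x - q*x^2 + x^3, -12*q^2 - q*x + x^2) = 3*q + x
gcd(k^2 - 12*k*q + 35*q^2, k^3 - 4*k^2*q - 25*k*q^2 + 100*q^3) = -k + 5*q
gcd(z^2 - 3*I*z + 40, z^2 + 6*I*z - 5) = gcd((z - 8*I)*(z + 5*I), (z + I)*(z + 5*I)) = z + 5*I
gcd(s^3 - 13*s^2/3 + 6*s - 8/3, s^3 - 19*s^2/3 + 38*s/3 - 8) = s^2 - 10*s/3 + 8/3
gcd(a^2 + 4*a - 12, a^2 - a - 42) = a + 6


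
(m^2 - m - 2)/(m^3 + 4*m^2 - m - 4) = (m - 2)/(m^2 + 3*m - 4)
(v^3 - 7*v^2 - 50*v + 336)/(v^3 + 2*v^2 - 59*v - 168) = (v - 6)/(v + 3)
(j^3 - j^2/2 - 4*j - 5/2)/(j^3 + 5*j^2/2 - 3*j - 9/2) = (2*j^2 - 3*j - 5)/(2*j^2 + 3*j - 9)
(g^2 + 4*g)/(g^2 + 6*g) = (g + 4)/(g + 6)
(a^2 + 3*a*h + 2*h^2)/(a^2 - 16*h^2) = (a^2 + 3*a*h + 2*h^2)/(a^2 - 16*h^2)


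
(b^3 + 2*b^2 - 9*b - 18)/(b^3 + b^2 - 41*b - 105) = (b^2 - b - 6)/(b^2 - 2*b - 35)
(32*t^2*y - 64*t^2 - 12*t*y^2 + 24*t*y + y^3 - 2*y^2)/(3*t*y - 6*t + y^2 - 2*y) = (32*t^2 - 12*t*y + y^2)/(3*t + y)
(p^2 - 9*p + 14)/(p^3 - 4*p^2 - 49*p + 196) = (p - 2)/(p^2 + 3*p - 28)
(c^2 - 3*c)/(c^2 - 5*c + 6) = c/(c - 2)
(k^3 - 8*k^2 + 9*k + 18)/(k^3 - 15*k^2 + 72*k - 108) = (k + 1)/(k - 6)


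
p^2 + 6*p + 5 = (p + 1)*(p + 5)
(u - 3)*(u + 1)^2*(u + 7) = u^4 + 6*u^3 - 12*u^2 - 38*u - 21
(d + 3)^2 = d^2 + 6*d + 9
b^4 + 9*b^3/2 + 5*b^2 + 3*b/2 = b*(b + 1/2)*(b + 1)*(b + 3)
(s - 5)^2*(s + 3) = s^3 - 7*s^2 - 5*s + 75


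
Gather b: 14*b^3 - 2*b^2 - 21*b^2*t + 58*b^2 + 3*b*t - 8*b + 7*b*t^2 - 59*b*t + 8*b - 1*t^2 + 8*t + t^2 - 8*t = 14*b^3 + b^2*(56 - 21*t) + b*(7*t^2 - 56*t)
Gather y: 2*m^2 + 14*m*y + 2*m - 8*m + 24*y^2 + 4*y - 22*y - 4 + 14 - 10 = 2*m^2 - 6*m + 24*y^2 + y*(14*m - 18)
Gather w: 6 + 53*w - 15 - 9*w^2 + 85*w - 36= -9*w^2 + 138*w - 45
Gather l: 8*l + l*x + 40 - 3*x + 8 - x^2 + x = l*(x + 8) - x^2 - 2*x + 48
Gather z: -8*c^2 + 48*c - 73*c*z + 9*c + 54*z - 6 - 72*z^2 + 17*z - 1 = -8*c^2 + 57*c - 72*z^2 + z*(71 - 73*c) - 7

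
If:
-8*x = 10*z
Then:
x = -5*z/4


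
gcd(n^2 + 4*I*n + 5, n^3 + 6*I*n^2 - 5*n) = n + 5*I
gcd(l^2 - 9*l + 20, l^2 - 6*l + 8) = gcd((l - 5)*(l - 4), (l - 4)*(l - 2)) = l - 4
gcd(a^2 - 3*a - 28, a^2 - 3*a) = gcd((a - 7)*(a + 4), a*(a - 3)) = 1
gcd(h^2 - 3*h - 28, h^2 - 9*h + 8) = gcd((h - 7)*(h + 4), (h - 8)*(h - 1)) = 1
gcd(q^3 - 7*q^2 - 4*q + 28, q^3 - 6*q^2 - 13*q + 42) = q^2 - 9*q + 14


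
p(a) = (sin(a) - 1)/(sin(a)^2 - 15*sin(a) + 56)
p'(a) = (-2*sin(a)*cos(a) + 15*cos(a))*(sin(a) - 1)/(sin(a)^2 - 15*sin(a) + 56)^2 + cos(a)/(sin(a)^2 - 15*sin(a) + 56) = (2*sin(a) + cos(a)^2 + 40)*cos(a)/(sin(a)^2 - 15*sin(a) + 56)^2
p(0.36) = -0.01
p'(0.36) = 0.02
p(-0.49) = -0.02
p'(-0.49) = 0.01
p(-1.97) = -0.03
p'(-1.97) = -0.00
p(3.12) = -0.02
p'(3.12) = -0.01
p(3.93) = -0.03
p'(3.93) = -0.01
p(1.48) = -0.00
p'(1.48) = 0.00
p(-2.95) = -0.02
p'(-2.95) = -0.01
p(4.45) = -0.03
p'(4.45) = -0.00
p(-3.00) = -0.02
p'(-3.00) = -0.01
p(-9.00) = -0.02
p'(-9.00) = -0.00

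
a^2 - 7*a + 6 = (a - 6)*(a - 1)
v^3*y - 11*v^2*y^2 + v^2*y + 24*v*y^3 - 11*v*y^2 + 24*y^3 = (v - 8*y)*(v - 3*y)*(v*y + y)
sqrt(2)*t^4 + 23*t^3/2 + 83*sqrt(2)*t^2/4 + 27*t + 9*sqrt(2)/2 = (t + sqrt(2))*(t + 3*sqrt(2)/2)*(t + 3*sqrt(2))*(sqrt(2)*t + 1/2)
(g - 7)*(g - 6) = g^2 - 13*g + 42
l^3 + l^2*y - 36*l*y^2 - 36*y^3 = (l - 6*y)*(l + y)*(l + 6*y)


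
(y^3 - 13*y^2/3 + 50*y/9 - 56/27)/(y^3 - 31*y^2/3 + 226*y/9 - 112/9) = (9*y^2 - 33*y + 28)/(3*(3*y^2 - 29*y + 56))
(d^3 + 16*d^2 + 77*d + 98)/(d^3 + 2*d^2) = 1 + 14/d + 49/d^2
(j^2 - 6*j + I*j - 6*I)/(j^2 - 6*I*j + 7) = (j - 6)/(j - 7*I)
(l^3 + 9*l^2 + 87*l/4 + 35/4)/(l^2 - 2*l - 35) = (l^2 + 4*l + 7/4)/(l - 7)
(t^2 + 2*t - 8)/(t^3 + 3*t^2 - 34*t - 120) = (t - 2)/(t^2 - t - 30)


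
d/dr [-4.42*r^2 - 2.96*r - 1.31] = -8.84*r - 2.96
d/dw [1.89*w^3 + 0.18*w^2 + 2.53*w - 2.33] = 5.67*w^2 + 0.36*w + 2.53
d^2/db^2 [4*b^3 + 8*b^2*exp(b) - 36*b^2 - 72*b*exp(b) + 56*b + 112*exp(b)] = 8*b^2*exp(b) - 40*b*exp(b) + 24*b - 16*exp(b) - 72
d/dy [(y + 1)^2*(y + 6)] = (y + 1)*(3*y + 13)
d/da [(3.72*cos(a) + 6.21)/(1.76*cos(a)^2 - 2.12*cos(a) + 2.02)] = (6.5472*cos(a)^2 + 21.8592*cos(a) - 20.6796)*sin(a)/(3.0976*cos(a)^4 - 7.4624*cos(a)^3 + 11.6048*cos(a)^2 - 8.5648*cos(a) + 4.0804)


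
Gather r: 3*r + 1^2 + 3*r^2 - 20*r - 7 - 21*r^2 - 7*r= -18*r^2 - 24*r - 6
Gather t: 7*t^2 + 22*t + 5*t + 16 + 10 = 7*t^2 + 27*t + 26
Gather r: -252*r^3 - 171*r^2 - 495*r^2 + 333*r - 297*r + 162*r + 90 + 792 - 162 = -252*r^3 - 666*r^2 + 198*r + 720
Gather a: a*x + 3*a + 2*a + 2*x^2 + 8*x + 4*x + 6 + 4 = a*(x + 5) + 2*x^2 + 12*x + 10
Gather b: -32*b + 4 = 4 - 32*b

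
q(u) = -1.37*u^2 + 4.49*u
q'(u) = 4.49 - 2.74*u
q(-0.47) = -2.41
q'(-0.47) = 5.78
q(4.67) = -8.91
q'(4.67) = -8.31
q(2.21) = 3.23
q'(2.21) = -1.57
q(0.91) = 2.95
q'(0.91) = 2.00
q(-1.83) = -12.80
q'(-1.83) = 9.50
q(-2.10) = -15.47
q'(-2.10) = 10.24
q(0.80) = 2.72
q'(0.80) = 2.30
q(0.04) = 0.18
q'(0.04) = 4.38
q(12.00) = -143.40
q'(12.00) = -28.39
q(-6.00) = -76.26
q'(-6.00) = 20.93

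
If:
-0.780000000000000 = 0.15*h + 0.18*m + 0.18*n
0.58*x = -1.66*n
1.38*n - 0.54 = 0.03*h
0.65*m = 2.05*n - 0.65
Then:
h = -5.37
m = -0.13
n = 0.27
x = -0.79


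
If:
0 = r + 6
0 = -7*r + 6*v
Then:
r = -6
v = -7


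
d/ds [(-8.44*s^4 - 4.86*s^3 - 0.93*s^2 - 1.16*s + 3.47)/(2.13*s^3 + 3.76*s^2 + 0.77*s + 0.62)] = (-17.9772*s^6 - 63.4688*s^5 - 35.7891*s^4 - 23.474*s^3 - 27.5674*s^2 - 27.2476*s - 3.3911)/(4.5369*s^6 + 16.0176*s^5 + 17.4178*s^4 + 8.4316*s^3 + 5.2553*s^2 + 0.9548*s + 0.3844)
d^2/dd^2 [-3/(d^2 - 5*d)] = 6*(d*(d - 5) - (2*d - 5)^2)/(d^3*(d - 5)^3)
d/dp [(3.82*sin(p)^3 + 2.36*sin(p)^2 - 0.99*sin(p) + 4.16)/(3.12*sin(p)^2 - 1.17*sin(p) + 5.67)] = (11.9184*sin(p)^4 - 8.9388*sin(p)^3 + 65.3058*sin(p)^2 + 0.803999999999998*sin(p) - 0.7461)*cos(p)/(9.7344*sin(p)^4 - 7.3008*sin(p)^3 + 36.7497*sin(p)^2 - 13.2678*sin(p) + 32.1489)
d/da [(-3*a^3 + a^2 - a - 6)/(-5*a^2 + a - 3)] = (15*a^4 - 6*a^3 + 23*a^2 - 66*a + 9)/(25*a^4 - 10*a^3 + 31*a^2 - 6*a + 9)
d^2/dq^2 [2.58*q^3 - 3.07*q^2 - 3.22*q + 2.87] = 15.48*q - 6.14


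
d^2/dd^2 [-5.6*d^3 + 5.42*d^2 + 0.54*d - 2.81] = 10.84 - 33.6*d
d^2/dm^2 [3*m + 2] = 0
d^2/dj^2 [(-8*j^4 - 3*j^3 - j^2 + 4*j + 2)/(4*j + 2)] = (-96*j^4 - 140*j^3 - 66*j^2 - 9*j - 1)/(8*j^3 + 12*j^2 + 6*j + 1)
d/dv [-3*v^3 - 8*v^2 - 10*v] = -9*v^2 - 16*v - 10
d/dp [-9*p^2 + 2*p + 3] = 2 - 18*p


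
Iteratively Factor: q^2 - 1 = (q + 1)*(q - 1)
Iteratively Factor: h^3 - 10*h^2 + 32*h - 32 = (h - 4)*(h^2 - 6*h + 8) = (h - 4)^2*(h - 2)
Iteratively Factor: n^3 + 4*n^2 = (n)*(n^2 + 4*n) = n*(n + 4)*(n)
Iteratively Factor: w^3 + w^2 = (w)*(w^2 + w) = w*(w + 1)*(w)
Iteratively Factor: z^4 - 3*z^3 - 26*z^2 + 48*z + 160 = (z + 4)*(z^3 - 7*z^2 + 2*z + 40) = (z - 4)*(z + 4)*(z^2 - 3*z - 10) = (z - 5)*(z - 4)*(z + 4)*(z + 2)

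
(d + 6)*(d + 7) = d^2 + 13*d + 42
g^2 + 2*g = g*(g + 2)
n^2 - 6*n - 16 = (n - 8)*(n + 2)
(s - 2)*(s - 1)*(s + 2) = s^3 - s^2 - 4*s + 4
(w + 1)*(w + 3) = w^2 + 4*w + 3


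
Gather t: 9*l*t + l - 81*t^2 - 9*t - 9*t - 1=l - 81*t^2 + t*(9*l - 18) - 1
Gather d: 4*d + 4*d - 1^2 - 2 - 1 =8*d - 4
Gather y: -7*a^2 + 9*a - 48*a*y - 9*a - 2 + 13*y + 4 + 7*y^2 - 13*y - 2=-7*a^2 - 48*a*y + 7*y^2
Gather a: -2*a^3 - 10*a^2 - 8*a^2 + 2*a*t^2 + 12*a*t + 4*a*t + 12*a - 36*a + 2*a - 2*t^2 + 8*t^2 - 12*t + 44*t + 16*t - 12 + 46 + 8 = -2*a^3 - 18*a^2 + a*(2*t^2 + 16*t - 22) + 6*t^2 + 48*t + 42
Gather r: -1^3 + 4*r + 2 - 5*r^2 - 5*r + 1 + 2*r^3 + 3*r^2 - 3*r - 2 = 2*r^3 - 2*r^2 - 4*r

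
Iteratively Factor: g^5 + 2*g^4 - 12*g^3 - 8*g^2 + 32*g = (g + 2)*(g^4 - 12*g^2 + 16*g) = (g - 2)*(g + 2)*(g^3 + 2*g^2 - 8*g) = (g - 2)*(g + 2)*(g + 4)*(g^2 - 2*g) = (g - 2)^2*(g + 2)*(g + 4)*(g)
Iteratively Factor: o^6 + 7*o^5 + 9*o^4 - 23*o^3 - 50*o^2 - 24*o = (o - 2)*(o^5 + 9*o^4 + 27*o^3 + 31*o^2 + 12*o) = o*(o - 2)*(o^4 + 9*o^3 + 27*o^2 + 31*o + 12) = o*(o - 2)*(o + 3)*(o^3 + 6*o^2 + 9*o + 4) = o*(o - 2)*(o + 1)*(o + 3)*(o^2 + 5*o + 4) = o*(o - 2)*(o + 1)*(o + 3)*(o + 4)*(o + 1)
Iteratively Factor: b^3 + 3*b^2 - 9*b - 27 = (b + 3)*(b^2 - 9) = (b + 3)^2*(b - 3)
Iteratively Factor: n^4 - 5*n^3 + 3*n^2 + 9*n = (n)*(n^3 - 5*n^2 + 3*n + 9) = n*(n + 1)*(n^2 - 6*n + 9) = n*(n - 3)*(n + 1)*(n - 3)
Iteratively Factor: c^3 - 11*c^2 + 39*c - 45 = (c - 3)*(c^2 - 8*c + 15) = (c - 5)*(c - 3)*(c - 3)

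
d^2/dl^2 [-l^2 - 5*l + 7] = -2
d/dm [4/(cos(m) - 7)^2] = 8*sin(m)/(cos(m) - 7)^3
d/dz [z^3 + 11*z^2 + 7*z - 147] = 3*z^2 + 22*z + 7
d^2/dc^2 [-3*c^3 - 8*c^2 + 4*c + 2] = -18*c - 16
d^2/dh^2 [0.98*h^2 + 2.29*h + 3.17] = 1.96000000000000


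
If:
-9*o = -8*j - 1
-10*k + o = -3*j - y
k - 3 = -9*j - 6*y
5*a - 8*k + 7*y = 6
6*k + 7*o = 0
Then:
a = 195/838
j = -125/838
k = 21/838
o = -9/419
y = 603/838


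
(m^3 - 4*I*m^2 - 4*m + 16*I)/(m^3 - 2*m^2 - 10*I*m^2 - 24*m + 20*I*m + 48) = (m + 2)/(m - 6*I)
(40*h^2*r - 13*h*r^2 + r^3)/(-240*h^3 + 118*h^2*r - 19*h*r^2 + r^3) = r/(-6*h + r)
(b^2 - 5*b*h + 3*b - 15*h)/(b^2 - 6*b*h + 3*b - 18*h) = (b - 5*h)/(b - 6*h)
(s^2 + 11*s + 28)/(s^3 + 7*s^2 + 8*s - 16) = (s + 7)/(s^2 + 3*s - 4)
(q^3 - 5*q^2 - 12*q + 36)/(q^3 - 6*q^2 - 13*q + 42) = (q - 6)/(q - 7)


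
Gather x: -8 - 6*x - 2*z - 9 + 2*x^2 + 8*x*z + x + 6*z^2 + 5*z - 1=2*x^2 + x*(8*z - 5) + 6*z^2 + 3*z - 18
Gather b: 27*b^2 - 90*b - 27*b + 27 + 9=27*b^2 - 117*b + 36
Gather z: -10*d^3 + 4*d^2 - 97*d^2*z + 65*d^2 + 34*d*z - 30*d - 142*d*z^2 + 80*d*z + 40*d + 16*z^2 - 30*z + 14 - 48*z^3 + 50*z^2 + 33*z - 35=-10*d^3 + 69*d^2 + 10*d - 48*z^3 + z^2*(66 - 142*d) + z*(-97*d^2 + 114*d + 3) - 21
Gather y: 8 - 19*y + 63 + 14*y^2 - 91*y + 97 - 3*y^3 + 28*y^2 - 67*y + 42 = -3*y^3 + 42*y^2 - 177*y + 210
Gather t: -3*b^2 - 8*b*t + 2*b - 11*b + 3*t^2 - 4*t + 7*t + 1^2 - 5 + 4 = -3*b^2 - 9*b + 3*t^2 + t*(3 - 8*b)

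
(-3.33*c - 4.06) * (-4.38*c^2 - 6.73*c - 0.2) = 14.5854*c^3 + 40.1937*c^2 + 27.9898*c + 0.812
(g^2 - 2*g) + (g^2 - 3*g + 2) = 2*g^2 - 5*g + 2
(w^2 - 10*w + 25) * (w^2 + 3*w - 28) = w^4 - 7*w^3 - 33*w^2 + 355*w - 700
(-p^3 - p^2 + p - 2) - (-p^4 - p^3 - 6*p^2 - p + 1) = p^4 + 5*p^2 + 2*p - 3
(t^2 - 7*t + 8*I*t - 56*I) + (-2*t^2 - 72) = -t^2 - 7*t + 8*I*t - 72 - 56*I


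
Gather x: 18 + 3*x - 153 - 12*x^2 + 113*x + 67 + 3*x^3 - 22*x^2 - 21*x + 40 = 3*x^3 - 34*x^2 + 95*x - 28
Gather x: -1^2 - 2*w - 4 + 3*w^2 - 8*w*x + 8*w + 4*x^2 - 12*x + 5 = 3*w^2 + 6*w + 4*x^2 + x*(-8*w - 12)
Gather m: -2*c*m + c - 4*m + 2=c + m*(-2*c - 4) + 2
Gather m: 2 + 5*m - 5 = 5*m - 3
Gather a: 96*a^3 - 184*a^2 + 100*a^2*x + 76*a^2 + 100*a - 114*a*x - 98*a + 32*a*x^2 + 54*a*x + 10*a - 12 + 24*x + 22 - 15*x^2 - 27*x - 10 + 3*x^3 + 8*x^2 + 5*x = 96*a^3 + a^2*(100*x - 108) + a*(32*x^2 - 60*x + 12) + 3*x^3 - 7*x^2 + 2*x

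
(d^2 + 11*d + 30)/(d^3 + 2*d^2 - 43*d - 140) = (d + 6)/(d^2 - 3*d - 28)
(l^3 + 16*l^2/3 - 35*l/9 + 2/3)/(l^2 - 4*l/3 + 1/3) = (l^2 + 17*l/3 - 2)/(l - 1)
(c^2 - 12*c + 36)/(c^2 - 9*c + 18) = (c - 6)/(c - 3)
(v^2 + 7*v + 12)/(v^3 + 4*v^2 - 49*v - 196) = (v + 3)/(v^2 - 49)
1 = 1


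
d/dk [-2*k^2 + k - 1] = 1 - 4*k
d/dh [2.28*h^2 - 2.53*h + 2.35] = 4.56*h - 2.53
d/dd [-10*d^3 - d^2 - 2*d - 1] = -30*d^2 - 2*d - 2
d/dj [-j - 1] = -1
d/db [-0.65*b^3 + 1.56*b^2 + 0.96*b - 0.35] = -1.95*b^2 + 3.12*b + 0.96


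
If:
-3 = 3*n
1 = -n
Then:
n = -1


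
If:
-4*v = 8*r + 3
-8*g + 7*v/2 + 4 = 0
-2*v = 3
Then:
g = -5/32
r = 3/8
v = -3/2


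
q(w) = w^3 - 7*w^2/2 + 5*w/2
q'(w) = 3*w^2 - 7*w + 5/2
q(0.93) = 0.10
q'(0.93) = -1.42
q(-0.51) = -2.32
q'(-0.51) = 6.85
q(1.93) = -1.02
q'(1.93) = 0.16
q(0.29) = 0.46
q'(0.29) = 0.72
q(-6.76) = -485.76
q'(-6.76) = 186.91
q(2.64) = 0.61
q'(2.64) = 4.93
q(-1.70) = -19.28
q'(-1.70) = 23.07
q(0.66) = 0.41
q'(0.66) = -0.81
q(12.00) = 1254.00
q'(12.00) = 350.50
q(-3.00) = -66.00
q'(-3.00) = 50.50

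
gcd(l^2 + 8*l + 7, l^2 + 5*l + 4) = l + 1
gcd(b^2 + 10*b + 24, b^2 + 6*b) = b + 6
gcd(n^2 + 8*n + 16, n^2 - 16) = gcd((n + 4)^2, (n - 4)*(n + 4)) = n + 4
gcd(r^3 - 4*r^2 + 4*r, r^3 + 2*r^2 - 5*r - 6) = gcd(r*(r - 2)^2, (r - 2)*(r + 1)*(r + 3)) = r - 2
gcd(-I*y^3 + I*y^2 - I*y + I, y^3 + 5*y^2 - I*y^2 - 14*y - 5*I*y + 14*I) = y - I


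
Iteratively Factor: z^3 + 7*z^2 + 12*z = (z + 4)*(z^2 + 3*z) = z*(z + 4)*(z + 3)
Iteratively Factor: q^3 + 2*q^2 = (q)*(q^2 + 2*q) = q^2*(q + 2)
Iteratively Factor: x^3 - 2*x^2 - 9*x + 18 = (x - 2)*(x^2 - 9) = (x - 3)*(x - 2)*(x + 3)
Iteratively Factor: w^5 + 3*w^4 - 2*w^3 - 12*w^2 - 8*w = (w)*(w^4 + 3*w^3 - 2*w^2 - 12*w - 8) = w*(w + 2)*(w^3 + w^2 - 4*w - 4) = w*(w - 2)*(w + 2)*(w^2 + 3*w + 2) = w*(w - 2)*(w + 1)*(w + 2)*(w + 2)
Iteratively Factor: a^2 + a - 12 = (a + 4)*(a - 3)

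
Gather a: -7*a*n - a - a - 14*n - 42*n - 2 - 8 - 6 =a*(-7*n - 2) - 56*n - 16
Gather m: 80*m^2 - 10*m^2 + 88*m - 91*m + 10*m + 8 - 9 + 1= 70*m^2 + 7*m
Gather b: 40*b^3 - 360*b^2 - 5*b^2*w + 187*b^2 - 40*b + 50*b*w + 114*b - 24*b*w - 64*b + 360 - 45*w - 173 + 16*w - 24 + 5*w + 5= 40*b^3 + b^2*(-5*w - 173) + b*(26*w + 10) - 24*w + 168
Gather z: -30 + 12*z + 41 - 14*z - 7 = 4 - 2*z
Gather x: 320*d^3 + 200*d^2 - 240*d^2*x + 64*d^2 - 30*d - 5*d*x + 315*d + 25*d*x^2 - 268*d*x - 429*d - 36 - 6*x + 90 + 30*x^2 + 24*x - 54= 320*d^3 + 264*d^2 - 144*d + x^2*(25*d + 30) + x*(-240*d^2 - 273*d + 18)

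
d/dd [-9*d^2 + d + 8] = 1 - 18*d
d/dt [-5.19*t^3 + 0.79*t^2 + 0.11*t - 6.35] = -15.57*t^2 + 1.58*t + 0.11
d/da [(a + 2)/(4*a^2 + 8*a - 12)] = (a^2 + 2*a - 2*(a + 1)*(a + 2) - 3)/(4*(a^2 + 2*a - 3)^2)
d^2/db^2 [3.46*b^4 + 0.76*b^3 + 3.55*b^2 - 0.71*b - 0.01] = 41.52*b^2 + 4.56*b + 7.1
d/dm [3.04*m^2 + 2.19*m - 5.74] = 6.08*m + 2.19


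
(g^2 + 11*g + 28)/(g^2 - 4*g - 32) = (g + 7)/(g - 8)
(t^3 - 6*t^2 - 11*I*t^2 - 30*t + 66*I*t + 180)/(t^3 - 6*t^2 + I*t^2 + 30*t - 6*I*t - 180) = (t - 6*I)/(t + 6*I)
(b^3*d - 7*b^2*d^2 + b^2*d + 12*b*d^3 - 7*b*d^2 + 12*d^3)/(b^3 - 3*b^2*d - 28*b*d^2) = d*(-b^3 + 7*b^2*d - b^2 - 12*b*d^2 + 7*b*d - 12*d^2)/(b*(-b^2 + 3*b*d + 28*d^2))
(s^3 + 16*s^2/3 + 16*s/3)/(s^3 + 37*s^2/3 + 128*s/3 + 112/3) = s/(s + 7)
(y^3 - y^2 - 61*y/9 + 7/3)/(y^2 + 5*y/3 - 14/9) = (3*y^2 - 10*y + 3)/(3*y - 2)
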